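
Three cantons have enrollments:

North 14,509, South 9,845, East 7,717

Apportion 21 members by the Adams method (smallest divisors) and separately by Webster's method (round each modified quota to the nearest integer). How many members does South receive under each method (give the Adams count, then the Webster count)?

Adams: North 9, South 7, East 5.
Webster: North 10, South 6, East 5.
South gets 7 under Adams and 6 under Webster.

7 and 6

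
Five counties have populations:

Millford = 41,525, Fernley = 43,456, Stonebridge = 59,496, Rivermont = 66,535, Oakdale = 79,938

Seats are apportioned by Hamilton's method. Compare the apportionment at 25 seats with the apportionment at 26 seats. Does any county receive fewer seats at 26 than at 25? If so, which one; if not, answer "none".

At 25 seats: Millford 3, Fernley 4, Stonebridge 5, Rivermont 6, Oakdale 7.
At 26 seats: Millford 4, Fernley 4, Stonebridge 5, Rivermont 6, Oakdale 7.
No county's allocation decreased.

none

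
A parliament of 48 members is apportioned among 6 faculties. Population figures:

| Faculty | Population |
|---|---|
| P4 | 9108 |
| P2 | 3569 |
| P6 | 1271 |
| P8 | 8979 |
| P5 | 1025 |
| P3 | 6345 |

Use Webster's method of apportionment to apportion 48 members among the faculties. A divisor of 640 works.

P4 14, P2 6, P6 2, P8 14, P5 2, P3 10

With modified divisor 640: modified quotas P4 14.231, P2 5.577, P6 1.986, P8 14.030, P5 1.602, P3 9.914.
Rounding to the nearest integer: P4 14, P2 6, P6 2, P8 14, P5 2, P3 10 (total 48).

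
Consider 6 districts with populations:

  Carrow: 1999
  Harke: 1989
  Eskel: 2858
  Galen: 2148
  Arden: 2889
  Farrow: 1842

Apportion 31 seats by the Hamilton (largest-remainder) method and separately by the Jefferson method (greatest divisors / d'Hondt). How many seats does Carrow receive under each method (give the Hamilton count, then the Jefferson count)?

5 and 4

Hamilton: Carrow 5, Harke 4, Eskel 6, Galen 5, Arden 7, Farrow 4.
Jefferson: Carrow 4, Harke 4, Eskel 7, Galen 5, Arden 7, Farrow 4.
Carrow gets 5 under Hamilton and 4 under Jefferson.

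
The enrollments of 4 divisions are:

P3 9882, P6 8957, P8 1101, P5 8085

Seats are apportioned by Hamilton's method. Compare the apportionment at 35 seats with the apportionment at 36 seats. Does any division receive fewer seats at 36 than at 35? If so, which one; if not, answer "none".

P8

At 35 seats: P3 12, P6 11, P8 2, P5 10.
At 36 seats: P3 13, P6 12, P8 1, P5 10.
P8 drops from 2 to 1.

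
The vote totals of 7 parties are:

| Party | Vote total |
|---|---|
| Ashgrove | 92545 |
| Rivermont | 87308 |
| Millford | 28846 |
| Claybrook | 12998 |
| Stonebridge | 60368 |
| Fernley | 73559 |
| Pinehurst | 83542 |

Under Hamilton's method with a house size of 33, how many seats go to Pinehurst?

6

Total 439166; standard divisor 439166/33 ≈ 13308.061.
Standard quotas: Ashgrove 6.9541, Rivermont 6.5605, Millford 2.1676, Claybrook 0.9767, Stonebridge 4.5362, Fernley 5.5274, Pinehurst 6.2775.
Lower quotas: Ashgrove 6, Rivermont 6, Millford 2, Claybrook 0, Stonebridge 4, Fernley 5, Pinehurst 6 (sum 29, leaving 4 seats).
Remainders in descending order: Claybrook 0.9767, Ashgrove 0.9541, Rivermont 0.5605, Stonebridge 0.5362, Fernley 0.5274, Pinehurst 0.2775, Millford 0.1676.
Largest remainders: Claybrook, Ashgrove, Rivermont, Stonebridge receive the extra seats.
Pinehurst receives 6.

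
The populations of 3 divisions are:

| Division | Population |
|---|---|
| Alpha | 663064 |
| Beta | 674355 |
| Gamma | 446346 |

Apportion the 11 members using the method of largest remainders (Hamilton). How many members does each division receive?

Alpha 4, Beta 4, Gamma 3

Standard divisor: 1783765 ÷ 11 ≈ 162160.455.
Standard quotas: Alpha 4.0889, Beta 4.1586, Gamma 2.7525.
Lower quotas: Alpha 4, Beta 4, Gamma 2 (sum 10, leaving 1 seat).
Remainders in descending order: Gamma 0.7525, Beta 0.1586, Alpha 0.0889.
The surplus seat goes to Gamma.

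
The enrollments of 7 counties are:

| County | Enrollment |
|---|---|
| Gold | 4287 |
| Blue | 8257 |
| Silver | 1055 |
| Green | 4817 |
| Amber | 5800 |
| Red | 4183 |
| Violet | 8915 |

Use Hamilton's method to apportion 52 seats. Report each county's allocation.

Gold 6, Blue 12, Silver 1, Green 7, Amber 8, Red 6, Violet 12

Standard divisor: 37314 ÷ 52 ≈ 717.577.
Standard quotas: Gold 5.9743, Blue 11.5068, Silver 1.4702, Green 6.7129, Amber 8.0828, Red 5.8293, Violet 12.4238.
Lower quotas: Gold 5, Blue 11, Silver 1, Green 6, Amber 8, Red 5, Violet 12 (sum 48, leaving 4 seats).
Remainders in descending order: Gold 0.9743, Red 0.8293, Green 0.7129, Blue 0.5068, Silver 0.4702, Violet 0.4238, Amber 0.0828.
Largest remainders: Gold, Red, Green, Blue receive the extra seats.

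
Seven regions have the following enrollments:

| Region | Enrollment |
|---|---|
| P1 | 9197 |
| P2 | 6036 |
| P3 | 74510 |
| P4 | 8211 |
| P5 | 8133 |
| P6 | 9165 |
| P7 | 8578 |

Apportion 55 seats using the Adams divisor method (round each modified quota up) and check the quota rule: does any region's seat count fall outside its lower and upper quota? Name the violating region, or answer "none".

P3

Standard quotas: P1 4.085, P2 2.681, P3 33.094, P4 3.647, P5 3.612, P6 4.071, P7 3.810.
Adams allocation: P1 4, P2 3, P3 32, P4 4, P5 4, P6 4, P7 4.
P3 has quota 33.094 (lower 33, upper 34) but receives 32 — outside the quota interval.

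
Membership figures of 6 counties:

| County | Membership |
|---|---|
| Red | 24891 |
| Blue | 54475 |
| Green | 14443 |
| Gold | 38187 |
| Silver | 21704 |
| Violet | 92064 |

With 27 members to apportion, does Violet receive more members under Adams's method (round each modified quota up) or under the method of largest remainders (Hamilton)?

Hamilton

Adams: Red 3, Blue 6, Green 2, Gold 4, Silver 3, Violet 9.
Hamilton: Red 3, Blue 6, Green 2, Gold 4, Silver 2, Violet 10.
Violet gets 9 under Adams and 10 under Hamilton.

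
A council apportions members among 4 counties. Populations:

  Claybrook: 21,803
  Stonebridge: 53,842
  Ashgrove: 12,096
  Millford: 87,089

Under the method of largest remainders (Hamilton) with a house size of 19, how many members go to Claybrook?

2

Total 174830; standard divisor 174830/19 ≈ 9201.579.
Standard quotas: Claybrook 2.3695, Stonebridge 5.8514, Ashgrove 1.3146, Millford 9.4646.
Lower quotas: Claybrook 2, Stonebridge 5, Ashgrove 1, Millford 9 (sum 17, leaving 2 seats).
Remainders in descending order: Stonebridge 0.8514, Millford 0.4646, Claybrook 0.3695, Ashgrove 0.3146.
Largest remainders: Stonebridge, Millford receive the extra seats.
Claybrook receives 2.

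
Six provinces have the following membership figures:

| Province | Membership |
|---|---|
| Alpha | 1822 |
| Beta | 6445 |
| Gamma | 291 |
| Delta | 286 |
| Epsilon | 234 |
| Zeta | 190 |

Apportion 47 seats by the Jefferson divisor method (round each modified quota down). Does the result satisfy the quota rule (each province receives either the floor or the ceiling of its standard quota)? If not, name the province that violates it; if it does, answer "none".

Standard quotas: Alpha 9.240, Beta 32.684, Gamma 1.476, Delta 1.450, Epsilon 1.187, Zeta 0.964.
Jefferson allocation: Alpha 9, Beta 34, Gamma 1, Delta 1, Epsilon 1, Zeta 1.
Beta has quota 32.684 (lower 32, upper 33) but receives 34 — outside the quota interval.

Beta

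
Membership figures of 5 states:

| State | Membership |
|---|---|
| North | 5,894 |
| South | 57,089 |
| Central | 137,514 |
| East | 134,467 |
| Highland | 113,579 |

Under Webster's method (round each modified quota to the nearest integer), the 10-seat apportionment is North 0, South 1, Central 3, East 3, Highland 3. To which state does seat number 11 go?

Central

Priority for the next seat is population ÷ (current seats + 0.5).
Priorities: North 11788.000, South 38059.333, Central 39289.714, East 38419.143, Highland 32451.143.
Highest priority: Central.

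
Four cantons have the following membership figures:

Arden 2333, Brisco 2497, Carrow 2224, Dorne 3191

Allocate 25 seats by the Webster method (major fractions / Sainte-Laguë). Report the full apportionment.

Standard divisor 10245/25 ≈ 409.8; standard quotas: Arden 5.693, Brisco 6.093, Carrow 5.427, Dorne 7.787.
Rounding to the nearest integer gives Arden 6, Brisco 6, Carrow 5, Dorne 8 — total 25, matching the house size, so no adjustment is needed.

Arden 6, Brisco 6, Carrow 5, Dorne 8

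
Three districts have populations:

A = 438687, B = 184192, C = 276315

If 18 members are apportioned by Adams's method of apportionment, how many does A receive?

8

Standard divisor 899194/18 ≈ 49955.222; standard quotas: A 8.782, B 3.687, C 5.531.
Rounding up gives 9, 4, 6 = 19 seats, so the divisor must be adjusted.
With modified divisor 55000: modified quotas A 7.976, B 3.349, C 5.024.
Rounding up: A 8, B 4, C 6 (total 18).
A receives 8.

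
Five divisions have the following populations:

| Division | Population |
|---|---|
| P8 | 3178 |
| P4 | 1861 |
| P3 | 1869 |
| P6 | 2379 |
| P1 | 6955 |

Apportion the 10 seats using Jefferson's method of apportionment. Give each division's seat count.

Standard divisor 16242/10 ≈ 1624.2; standard quotas: P8 1.957, P4 1.146, P3 1.151, P6 1.465, P1 4.282.
Rounding down gives 1, 1, 1, 1, 4 = 8 seats, so the divisor must be adjusted.
With modified divisor 1300: modified quotas P8 2.445, P4 1.432, P3 1.438, P6 1.830, P1 5.350.
Rounding down: P8 2, P4 1, P3 1, P6 1, P1 5 (total 10).

P8: 2, P4: 1, P3: 1, P6: 1, P1: 5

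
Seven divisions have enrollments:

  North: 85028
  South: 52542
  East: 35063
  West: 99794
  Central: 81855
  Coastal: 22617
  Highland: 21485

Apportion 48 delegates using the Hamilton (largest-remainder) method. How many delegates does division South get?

6

Standard divisor: 398384 ÷ 48 ≈ 8299.667.
Standard quotas: North 10.2447, South 6.3306, East 4.2246, West 12.0239, Central 9.8624, Coastal 2.7250, Highland 2.5887.
Lower quotas: North 10, South 6, East 4, West 12, Central 9, Coastal 2, Highland 2 (sum 45, leaving 3 seats).
Remainders in descending order: Central 0.8624, Coastal 0.7250, Highland 0.5887, South 0.3306, North 0.2447, East 0.2246, West 0.0239.
Largest remainders: Central, Coastal, Highland receive the extra seats.
South receives 6.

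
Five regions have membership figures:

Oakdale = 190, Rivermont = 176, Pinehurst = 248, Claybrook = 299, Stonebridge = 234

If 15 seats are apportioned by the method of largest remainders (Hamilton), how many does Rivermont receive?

Total 1147; standard divisor 1147/15 ≈ 76.467.
Standard quotas: Oakdale 2.485, Rivermont 2.302, Pinehurst 3.243, Claybrook 3.910, Stonebridge 3.060.
Lower quotas: Oakdale 2, Rivermont 2, Pinehurst 3, Claybrook 3, Stonebridge 3 (sum 13, leaving 2 seats).
Remainders in descending order: Claybrook 0.910, Oakdale 0.485, Rivermont 0.302, Pinehurst 0.243, Stonebridge 0.060.
The surplus seats go to Claybrook, Oakdale.
Rivermont receives 2.

2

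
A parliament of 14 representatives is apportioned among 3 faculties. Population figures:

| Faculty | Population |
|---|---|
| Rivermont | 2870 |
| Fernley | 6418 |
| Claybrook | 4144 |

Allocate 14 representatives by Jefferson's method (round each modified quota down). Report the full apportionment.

Standard divisor 13432/14 ≈ 959.429; standard quotas: Rivermont 2.991, Fernley 6.689, Claybrook 4.319.
Rounding down gives 2, 6, 4 = 12 seats, so the divisor must be adjusted.
With modified divisor 900: modified quotas Rivermont 3.189, Fernley 7.131, Claybrook 4.604.
Rounding down: Rivermont 3, Fernley 7, Claybrook 4 (total 14).

Rivermont 3, Fernley 7, Claybrook 4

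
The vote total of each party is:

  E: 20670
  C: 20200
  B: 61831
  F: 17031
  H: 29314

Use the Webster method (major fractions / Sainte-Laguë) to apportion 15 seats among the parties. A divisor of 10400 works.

With modified divisor 10400: modified quotas E 1.988, C 1.942, B 5.945, F 1.638, H 2.819.
Rounding to the nearest integer: E 2, C 2, B 6, F 2, H 3 (total 15).

E=2, C=2, B=6, F=2, H=3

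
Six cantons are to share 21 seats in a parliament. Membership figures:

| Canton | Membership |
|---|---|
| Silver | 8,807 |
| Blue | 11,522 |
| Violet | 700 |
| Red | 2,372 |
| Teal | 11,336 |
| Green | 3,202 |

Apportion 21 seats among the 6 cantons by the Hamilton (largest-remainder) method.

Standard divisor: 37939 ÷ 21 ≈ 1806.619.
Standard quotas: Silver 4.8749, Blue 6.3777, Violet 0.3875, Red 1.3129, Teal 6.2747, Green 1.7724.
Lower quotas: Silver 4, Blue 6, Violet 0, Red 1, Teal 6, Green 1 (sum 18, leaving 3 seats).
Remainders in descending order: Silver 0.8749, Green 0.7724, Violet 0.3875, Blue 0.3777, Red 0.3129, Teal 0.2747.
The surplus seats go to Silver, Green, Violet.

Silver 5; Blue 6; Violet 1; Red 1; Teal 6; Green 2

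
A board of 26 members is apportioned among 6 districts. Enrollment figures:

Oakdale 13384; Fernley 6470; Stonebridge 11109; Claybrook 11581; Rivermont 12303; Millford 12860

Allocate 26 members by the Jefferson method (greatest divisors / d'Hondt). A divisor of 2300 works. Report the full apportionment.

Oakdale 5, Fernley 2, Stonebridge 4, Claybrook 5, Rivermont 5, Millford 5

With modified divisor 2300: modified quotas Oakdale 5.819, Fernley 2.813, Stonebridge 4.830, Claybrook 5.035, Rivermont 5.349, Millford 5.591.
Rounding down: Oakdale 5, Fernley 2, Stonebridge 4, Claybrook 5, Rivermont 5, Millford 5 (total 26).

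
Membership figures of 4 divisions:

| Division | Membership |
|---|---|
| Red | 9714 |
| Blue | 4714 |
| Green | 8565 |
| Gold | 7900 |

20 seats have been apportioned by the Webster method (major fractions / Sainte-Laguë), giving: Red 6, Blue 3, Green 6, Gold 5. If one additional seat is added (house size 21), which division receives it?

Red

Priority for the next seat is population ÷ (current seats + 0.5).
Priorities: Red 1494.462, Blue 1346.857, Green 1317.692, Gold 1436.364.
Highest priority: Red.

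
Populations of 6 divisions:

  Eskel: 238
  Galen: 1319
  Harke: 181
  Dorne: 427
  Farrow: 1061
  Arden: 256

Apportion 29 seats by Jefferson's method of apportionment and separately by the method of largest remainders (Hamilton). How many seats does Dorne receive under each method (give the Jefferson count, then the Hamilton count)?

3 and 4

Jefferson: Eskel 2, Galen 12, Harke 1, Dorne 3, Farrow 9, Arden 2.
Hamilton: Eskel 2, Galen 11, Harke 1, Dorne 4, Farrow 9, Arden 2.
Dorne gets 3 under Jefferson and 4 under Hamilton.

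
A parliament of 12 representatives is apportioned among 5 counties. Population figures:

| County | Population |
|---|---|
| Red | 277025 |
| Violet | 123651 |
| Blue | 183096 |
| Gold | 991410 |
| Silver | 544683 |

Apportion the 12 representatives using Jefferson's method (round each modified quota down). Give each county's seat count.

Standard divisor 2119865/12 ≈ 176655.417; standard quotas: Red 1.568, Violet 0.700, Blue 1.036, Gold 5.612, Silver 3.083.
Rounding down gives 1, 0, 1, 5, 3 = 10 seats, so the divisor must be adjusted.
With modified divisor 140100: modified quotas Red 1.977, Violet 0.883, Blue 1.307, Gold 7.076, Silver 3.888.
Rounding down: Red 1, Violet 0, Blue 1, Gold 7, Silver 3 (total 12).

Red 1, Violet 0, Blue 1, Gold 7, Silver 3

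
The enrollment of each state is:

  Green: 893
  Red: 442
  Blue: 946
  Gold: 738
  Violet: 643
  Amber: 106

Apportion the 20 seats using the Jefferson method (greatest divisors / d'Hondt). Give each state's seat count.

Green 5, Red 2, Blue 5, Gold 4, Violet 4, Amber 0

Standard divisor 3768/20 ≈ 188.4; standard quotas: Green 4.740, Red 2.346, Blue 5.021, Gold 3.917, Violet 3.413, Amber 0.563.
Rounding down gives 4, 2, 5, 3, 3, 0 = 17 seats, so the divisor must be adjusted.
With modified divisor 159: modified quotas Green 5.616, Red 2.780, Blue 5.950, Gold 4.642, Violet 4.044, Amber 0.667.
Rounding down: Green 5, Red 2, Blue 5, Gold 4, Violet 4, Amber 0 (total 20).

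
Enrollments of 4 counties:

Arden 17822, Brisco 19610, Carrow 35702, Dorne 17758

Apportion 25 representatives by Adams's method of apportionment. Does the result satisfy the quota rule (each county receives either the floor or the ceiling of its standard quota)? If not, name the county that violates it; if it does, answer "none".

Standard quotas: Arden 4.902, Brisco 5.394, Carrow 9.820, Dorne 4.884.
Adams allocation: Arden 5, Brisco 5, Carrow 10, Dorne 5.
Every allocation lies between the lower and upper quota.

none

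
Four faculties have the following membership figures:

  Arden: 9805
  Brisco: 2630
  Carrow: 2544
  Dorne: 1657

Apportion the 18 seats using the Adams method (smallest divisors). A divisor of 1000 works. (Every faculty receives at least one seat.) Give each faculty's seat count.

Arden=10, Brisco=3, Carrow=3, Dorne=2

With modified divisor 1000: modified quotas Arden 9.805, Brisco 2.630, Carrow 2.544, Dorne 1.657.
Rounding up: Arden 10, Brisco 3, Carrow 3, Dorne 2 (total 18).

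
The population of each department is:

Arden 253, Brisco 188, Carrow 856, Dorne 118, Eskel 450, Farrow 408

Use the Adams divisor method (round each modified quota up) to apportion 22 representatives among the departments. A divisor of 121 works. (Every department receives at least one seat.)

With modified divisor 121: modified quotas Arden 2.091, Brisco 1.554, Carrow 7.074, Dorne 0.975, Eskel 3.719, Farrow 3.372.
Rounding up: Arden 3, Brisco 2, Carrow 8, Dorne 1, Eskel 4, Farrow 4 (total 22).

Arden 3, Brisco 2, Carrow 8, Dorne 1, Eskel 4, Farrow 4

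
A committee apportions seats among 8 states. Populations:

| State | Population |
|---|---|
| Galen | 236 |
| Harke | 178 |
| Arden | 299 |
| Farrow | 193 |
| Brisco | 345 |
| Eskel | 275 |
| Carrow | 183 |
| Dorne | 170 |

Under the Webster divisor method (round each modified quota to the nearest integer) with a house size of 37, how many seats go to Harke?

3

Standard divisor 1879/37 ≈ 50.784; standard quotas: Galen 4.647, Harke 3.505, Arden 5.888, Farrow 3.800, Brisco 6.794, Eskel 5.415, Carrow 3.604, Dorne 3.348.
Rounding to the nearest integer gives 5, 4, 6, 4, 7, 5, 4, 3 = 38 seats, so the divisor must be adjusted.
With modified divisor 51.6: modified quotas Galen 4.574, Harke 3.450, Arden 5.795, Farrow 3.740, Brisco 6.686, Eskel 5.329, Carrow 3.547, Dorne 3.295.
Rounding to the nearest integer: Galen 5, Harke 3, Arden 6, Farrow 4, Brisco 7, Eskel 5, Carrow 4, Dorne 3 (total 37).
Harke receives 3.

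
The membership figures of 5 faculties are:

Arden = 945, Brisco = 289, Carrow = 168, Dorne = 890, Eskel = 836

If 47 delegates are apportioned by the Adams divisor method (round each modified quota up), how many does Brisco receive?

Standard divisor 3128/47 ≈ 66.553; standard quotas: Arden 14.199, Brisco 4.342, Carrow 2.524, Dorne 13.373, Eskel 12.561.
Rounding up gives 15, 5, 3, 14, 13 = 50 seats, so the divisor must be adjusted.
With modified divisor 70: modified quotas Arden 13.500, Brisco 4.129, Carrow 2.400, Dorne 12.714, Eskel 11.943.
Rounding up: Arden 14, Brisco 5, Carrow 3, Dorne 13, Eskel 12 (total 47).
Brisco receives 5.

5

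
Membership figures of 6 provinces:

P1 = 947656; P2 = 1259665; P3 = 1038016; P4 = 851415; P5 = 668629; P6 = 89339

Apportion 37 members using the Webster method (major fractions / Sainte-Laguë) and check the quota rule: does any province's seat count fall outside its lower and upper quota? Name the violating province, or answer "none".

Standard quotas: P1 7.223, P2 9.600, P3 7.911, P4 6.489, P5 5.096, P6 0.681.
Webster allocation: P1 7, P2 10, P3 8, P4 6, P5 5, P6 1.
Every allocation lies between the lower and upper quota.

none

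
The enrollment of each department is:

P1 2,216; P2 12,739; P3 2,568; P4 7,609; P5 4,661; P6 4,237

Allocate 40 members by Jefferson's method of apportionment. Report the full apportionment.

P1 2, P2 16, P3 3, P4 9, P5 5, P6 5

Standard divisor 34030/40 ≈ 850.75; standard quotas: P1 2.605, P2 14.974, P3 3.019, P4 8.944, P5 5.479, P6 4.980.
Rounding down gives 2, 14, 3, 8, 5, 4 = 36 seats, so the divisor must be adjusted.
With modified divisor 790: modified quotas P1 2.805, P2 16.125, P3 3.251, P4 9.632, P5 5.900, P6 5.363.
Rounding down: P1 2, P2 16, P3 3, P4 9, P5 5, P6 5 (total 40).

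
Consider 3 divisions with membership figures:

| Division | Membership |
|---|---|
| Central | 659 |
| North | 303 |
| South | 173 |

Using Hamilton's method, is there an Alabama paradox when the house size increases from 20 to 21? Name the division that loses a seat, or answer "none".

none

At 20 seats: Central 12, North 5, South 3.
At 21 seats: Central 12, North 6, South 3.
No division's allocation decreased.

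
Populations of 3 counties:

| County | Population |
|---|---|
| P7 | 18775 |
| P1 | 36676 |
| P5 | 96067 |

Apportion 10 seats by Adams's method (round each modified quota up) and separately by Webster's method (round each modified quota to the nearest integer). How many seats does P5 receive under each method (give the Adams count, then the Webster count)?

Adams: P7 2, P1 2, P5 6.
Webster: P7 1, P1 2, P5 7.
P5 gets 6 under Adams and 7 under Webster.

6 and 7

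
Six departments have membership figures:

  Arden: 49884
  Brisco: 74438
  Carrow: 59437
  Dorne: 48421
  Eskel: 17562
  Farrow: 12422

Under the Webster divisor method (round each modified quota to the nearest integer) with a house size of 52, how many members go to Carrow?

12

Standard divisor 262164/52 ≈ 5041.615; standard quotas: Arden 9.894, Brisco 14.765, Carrow 11.789, Dorne 9.604, Eskel 3.483, Farrow 2.464.
Rounding to the nearest integer gives Arden 10, Brisco 15, Carrow 12, Dorne 10, Eskel 3, Farrow 2 — total 52, matching the house size, so no adjustment is needed.
Carrow receives 12.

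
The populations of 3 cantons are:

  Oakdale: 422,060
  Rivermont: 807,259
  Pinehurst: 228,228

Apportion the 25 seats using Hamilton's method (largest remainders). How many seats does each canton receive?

Oakdale: 7, Rivermont: 14, Pinehurst: 4

Standard divisor: 1457547 ÷ 25 ≈ 58301.88.
Standard quotas: Oakdale 7.2392, Rivermont 13.8462, Pinehurst 3.9146.
Lower quotas: Oakdale 7, Rivermont 13, Pinehurst 3 (sum 23, leaving 2 seats).
Remainders in descending order: Pinehurst 0.9146, Rivermont 0.8462, Oakdale 0.2392.
The surplus seats go to Pinehurst, Rivermont.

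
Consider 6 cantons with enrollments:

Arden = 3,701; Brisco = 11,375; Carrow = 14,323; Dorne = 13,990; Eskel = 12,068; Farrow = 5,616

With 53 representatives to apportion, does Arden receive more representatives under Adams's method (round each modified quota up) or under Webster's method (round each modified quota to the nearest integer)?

Adams: Arden 4, Brisco 10, Carrow 12, Dorne 12, Eskel 10, Farrow 5.
Webster: Arden 3, Brisco 10, Carrow 12, Dorne 12, Eskel 11, Farrow 5.
Arden gets 4 under Adams and 3 under Webster.

Adams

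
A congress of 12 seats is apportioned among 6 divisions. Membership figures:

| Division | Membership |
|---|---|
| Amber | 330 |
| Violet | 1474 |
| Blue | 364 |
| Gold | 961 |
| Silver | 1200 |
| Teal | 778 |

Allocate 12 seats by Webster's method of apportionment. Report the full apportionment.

Amber 1, Violet 3, Blue 1, Gold 2, Silver 3, Teal 2

Standard divisor 5107/12 ≈ 425.583; standard quotas: Amber 0.775, Violet 3.463, Blue 0.855, Gold 2.258, Silver 2.820, Teal 1.828.
Rounding to the nearest integer gives Amber 1, Violet 3, Blue 1, Gold 2, Silver 3, Teal 2 — total 12, matching the house size, so no adjustment is needed.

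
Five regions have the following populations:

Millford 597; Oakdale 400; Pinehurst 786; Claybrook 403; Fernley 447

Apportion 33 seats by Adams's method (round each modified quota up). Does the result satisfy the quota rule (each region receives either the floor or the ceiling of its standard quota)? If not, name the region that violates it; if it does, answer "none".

Standard quotas: Millford 7.482, Oakdale 5.013, Pinehurst 9.851, Claybrook 5.051, Fernley 5.602.
Adams allocation: Millford 7, Oakdale 5, Pinehurst 10, Claybrook 5, Fernley 6.
Every allocation lies between the lower and upper quota.

none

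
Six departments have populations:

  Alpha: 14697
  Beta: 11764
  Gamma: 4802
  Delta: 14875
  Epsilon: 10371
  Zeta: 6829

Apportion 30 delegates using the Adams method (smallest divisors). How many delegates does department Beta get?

Standard divisor 63338/30 ≈ 2111.267; standard quotas: Alpha 6.961, Beta 5.572, Gamma 2.274, Delta 7.046, Epsilon 4.912, Zeta 3.235.
Rounding up gives 7, 6, 3, 8, 5, 4 = 33 seats, so the divisor must be adjusted.
With modified divisor 2377: modified quotas Alpha 6.183, Beta 4.949, Gamma 2.020, Delta 6.258, Epsilon 4.363, Zeta 2.873.
Rounding up: Alpha 7, Beta 5, Gamma 3, Delta 7, Epsilon 5, Zeta 3 (total 30).
Beta receives 5.

5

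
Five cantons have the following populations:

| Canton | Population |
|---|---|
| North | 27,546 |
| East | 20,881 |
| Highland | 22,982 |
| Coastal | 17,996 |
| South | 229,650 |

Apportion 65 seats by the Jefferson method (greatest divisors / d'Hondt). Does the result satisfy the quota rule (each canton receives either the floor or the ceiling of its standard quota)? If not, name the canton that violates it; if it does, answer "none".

South

Standard quotas: North 5.612, East 4.254, Highland 4.682, Coastal 3.666, South 46.786.
Jefferson allocation: North 5, East 4, Highland 4, Coastal 3, South 49.
South has quota 46.786 (lower 46, upper 47) but receives 49 — outside the quota interval.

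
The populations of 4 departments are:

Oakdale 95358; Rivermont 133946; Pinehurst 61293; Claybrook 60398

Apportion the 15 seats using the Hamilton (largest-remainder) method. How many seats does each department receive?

Oakdale: 4, Rivermont: 6, Pinehurst: 3, Claybrook: 2

The standard divisor is 350995/15 ≈ 23399.667.
Standard quotas: Oakdale 4.0752, Rivermont 5.7243, Pinehurst 2.6194, Claybrook 2.5811.
Lower quotas: Oakdale 4, Rivermont 5, Pinehurst 2, Claybrook 2 (sum 13, leaving 2 seats).
Remainders in descending order: Rivermont 0.7243, Pinehurst 0.6194, Claybrook 0.5811, Oakdale 0.0752.
Largest remainders: Rivermont, Pinehurst receive the extra seats.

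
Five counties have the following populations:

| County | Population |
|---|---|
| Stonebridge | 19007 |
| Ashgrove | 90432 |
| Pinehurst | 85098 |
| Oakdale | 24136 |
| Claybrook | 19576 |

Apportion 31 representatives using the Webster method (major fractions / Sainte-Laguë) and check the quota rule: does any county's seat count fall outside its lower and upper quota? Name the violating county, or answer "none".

Standard quotas: Stonebridge 2.473, Ashgrove 11.767, Pinehurst 11.073, Oakdale 3.140, Claybrook 2.547.
Webster allocation: Stonebridge 2, Ashgrove 12, Pinehurst 11, Oakdale 3, Claybrook 3.
Every allocation lies between the lower and upper quota.

none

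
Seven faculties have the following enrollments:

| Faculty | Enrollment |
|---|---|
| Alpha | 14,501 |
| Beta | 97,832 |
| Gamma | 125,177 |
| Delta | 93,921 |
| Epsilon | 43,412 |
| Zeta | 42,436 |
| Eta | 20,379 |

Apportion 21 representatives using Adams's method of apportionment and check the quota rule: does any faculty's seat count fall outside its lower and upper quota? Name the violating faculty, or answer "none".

Standard quotas: Alpha 0.696, Beta 4.694, Gamma 6.006, Delta 4.507, Epsilon 2.083, Zeta 2.036, Eta 0.978.
Adams allocation: Alpha 1, Beta 5, Gamma 6, Delta 4, Epsilon 2, Zeta 2, Eta 1.
Every allocation lies between the lower and upper quota.

none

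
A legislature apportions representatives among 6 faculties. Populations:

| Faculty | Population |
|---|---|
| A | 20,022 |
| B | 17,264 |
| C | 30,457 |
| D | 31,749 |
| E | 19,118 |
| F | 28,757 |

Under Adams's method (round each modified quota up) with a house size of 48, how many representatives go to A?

7

Standard divisor 147367/48 ≈ 3070.146; standard quotas: A 6.522, B 5.623, C 9.920, D 10.341, E 6.227, F 9.367.
Rounding up gives 7, 6, 10, 11, 7, 10 = 51 seats, so the divisor must be adjusted.
With modified divisor 3300: modified quotas A 6.067, B 5.232, C 9.229, D 9.621, E 5.793, F 8.714.
Rounding up: A 7, B 6, C 10, D 10, E 6, F 9 (total 48).
A receives 7.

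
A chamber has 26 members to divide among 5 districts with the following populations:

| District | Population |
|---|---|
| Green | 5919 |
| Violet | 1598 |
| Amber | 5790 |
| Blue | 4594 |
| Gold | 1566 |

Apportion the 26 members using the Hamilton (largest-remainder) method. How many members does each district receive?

Standard divisor: 19467 ÷ 26 ≈ 748.731.
Standard quotas: Green 7.9054, Violet 2.1343, Amber 7.7331, Blue 6.1357, Gold 2.0915.
Lower quotas: Green 7, Violet 2, Amber 7, Blue 6, Gold 2 (sum 24, leaving 2 seats).
Remainders in descending order: Green 0.9054, Amber 0.7331, Blue 0.1357, Violet 0.1343, Gold 0.0915.
The surplus seats go to Green, Amber.

Green 8, Violet 2, Amber 8, Blue 6, Gold 2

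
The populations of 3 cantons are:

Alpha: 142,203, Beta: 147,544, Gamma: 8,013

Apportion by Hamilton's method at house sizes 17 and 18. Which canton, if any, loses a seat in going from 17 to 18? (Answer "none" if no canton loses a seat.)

Gamma

At 17 seats: Alpha 8, Beta 8, Gamma 1.
At 18 seats: Alpha 9, Beta 9, Gamma 0.
Gamma drops from 1 to 0.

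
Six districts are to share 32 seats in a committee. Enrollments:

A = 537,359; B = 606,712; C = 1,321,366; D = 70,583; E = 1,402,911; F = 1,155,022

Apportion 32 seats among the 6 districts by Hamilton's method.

Standard divisor: 5093953 ÷ 32 ≈ 159186.031.
Standard quotas: A 3.3757, B 3.8113, C 8.3008, D 0.4434, E 8.8130, F 7.2558.
Lower quotas: A 3, B 3, C 8, D 0, E 8, F 7 (sum 29, leaving 3 seats).
Remainders in descending order: E 0.8130, B 0.8113, D 0.4434, A 0.3757, C 0.3008, F 0.2558.
The surplus seats go to E, B, D.

A 3, B 4, C 8, D 1, E 9, F 7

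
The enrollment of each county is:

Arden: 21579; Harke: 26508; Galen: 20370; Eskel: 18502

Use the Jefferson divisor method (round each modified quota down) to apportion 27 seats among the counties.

Standard divisor 86959/27 ≈ 3220.704; standard quotas: Arden 6.700, Harke 8.230, Galen 6.325, Eskel 5.745.
Rounding down gives 6, 8, 6, 5 = 25 seats, so the divisor must be adjusted.
With modified divisor 3000: modified quotas Arden 7.193, Harke 8.836, Galen 6.790, Eskel 6.167.
Rounding down: Arden 7, Harke 8, Galen 6, Eskel 6 (total 27).

Arden 7, Harke 8, Galen 6, Eskel 6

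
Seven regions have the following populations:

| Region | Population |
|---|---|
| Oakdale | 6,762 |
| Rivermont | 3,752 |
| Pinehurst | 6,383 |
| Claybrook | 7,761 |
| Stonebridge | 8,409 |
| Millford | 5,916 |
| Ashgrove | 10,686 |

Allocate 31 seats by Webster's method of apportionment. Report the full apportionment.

Oakdale: 4, Rivermont: 2, Pinehurst: 4, Claybrook: 5, Stonebridge: 5, Millford: 4, Ashgrove: 7

Standard divisor 49669/31 ≈ 1602.226; standard quotas: Oakdale 4.220, Rivermont 2.342, Pinehurst 3.984, Claybrook 4.844, Stonebridge 5.248, Millford 3.692, Ashgrove 6.669.
Rounding to the nearest integer gives Oakdale 4, Rivermont 2, Pinehurst 4, Claybrook 5, Stonebridge 5, Millford 4, Ashgrove 7 — total 31, matching the house size, so no adjustment is needed.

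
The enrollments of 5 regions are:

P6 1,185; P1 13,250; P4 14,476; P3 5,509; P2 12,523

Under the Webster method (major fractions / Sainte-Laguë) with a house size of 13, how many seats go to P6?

0

Standard divisor 46943/13 ≈ 3611; standard quotas: P6 0.328, P1 3.669, P4 4.009, P3 1.526, P2 3.468.
Rounding to the nearest integer gives P6 0, P1 4, P4 4, P3 2, P2 3 — total 13, matching the house size, so no adjustment is needed.
P6 receives 0.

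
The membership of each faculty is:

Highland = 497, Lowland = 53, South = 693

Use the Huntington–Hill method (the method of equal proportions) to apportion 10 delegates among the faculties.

Highland 4, Lowland 1, South 5

With divisor 135: modified quotas Highland 3.681, Lowland 0.393, South 5.133.
Geometric-mean thresholds: Highland √(3·4)=3.464, Lowland (min 1), South √(5·6)=5.477.
Each quota rounded against its threshold gives Highland 4, Lowland 1, South 5 (total 10).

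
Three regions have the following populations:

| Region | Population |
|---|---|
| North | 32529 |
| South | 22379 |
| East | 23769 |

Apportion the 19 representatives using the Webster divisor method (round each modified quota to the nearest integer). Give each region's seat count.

North 8, South 5, East 6

Standard divisor 78677/19 ≈ 4140.895; standard quotas: North 7.856, South 5.404, East 5.740.
Rounding to the nearest integer gives North 8, South 5, East 6 — total 19, matching the house size, so no adjustment is needed.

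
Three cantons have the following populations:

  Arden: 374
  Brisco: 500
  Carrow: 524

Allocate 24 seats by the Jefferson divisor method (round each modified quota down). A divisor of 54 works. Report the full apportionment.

With modified divisor 54: modified quotas Arden 6.926, Brisco 9.259, Carrow 9.704.
Rounding down: Arden 6, Brisco 9, Carrow 9 (total 24).

Arden=6, Brisco=9, Carrow=9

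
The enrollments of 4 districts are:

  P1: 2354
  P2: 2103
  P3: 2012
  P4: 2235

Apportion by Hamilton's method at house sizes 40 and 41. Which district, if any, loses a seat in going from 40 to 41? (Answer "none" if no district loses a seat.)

At 40 seats: P1 11, P2 10, P3 9, P4 10.
At 41 seats: P1 11, P2 10, P3 9, P4 11.
No district's allocation decreased.

none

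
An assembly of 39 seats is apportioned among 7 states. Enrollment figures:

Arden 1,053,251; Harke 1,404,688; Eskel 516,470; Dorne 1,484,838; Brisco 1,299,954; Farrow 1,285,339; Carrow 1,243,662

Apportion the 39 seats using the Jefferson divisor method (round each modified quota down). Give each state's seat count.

Arden=5, Harke=7, Eskel=2, Dorne=7, Brisco=6, Farrow=6, Carrow=6

Standard divisor 8288202/39 ≈ 212518; standard quotas: Arden 4.956, Harke 6.610, Eskel 2.430, Dorne 6.987, Brisco 6.117, Farrow 6.048, Carrow 5.852.
Rounding down gives 4, 6, 2, 6, 6, 6, 5 = 35 seats, so the divisor must be adjusted.
With modified divisor 193200: modified quotas Arden 5.452, Harke 7.271, Eskel 2.673, Dorne 7.685, Brisco 6.729, Farrow 6.653, Carrow 6.437.
Rounding down: Arden 5, Harke 7, Eskel 2, Dorne 7, Brisco 6, Farrow 6, Carrow 6 (total 39).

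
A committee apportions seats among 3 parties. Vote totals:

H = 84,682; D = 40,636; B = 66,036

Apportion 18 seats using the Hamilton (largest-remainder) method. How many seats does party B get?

6

Standard divisor: 191354 ÷ 18 ≈ 10630.778.
Standard quotas: H 7.9657, D 3.8225, B 6.2118.
Lower quotas: H 7, D 3, B 6 (sum 16, leaving 2 seats).
Remainders in descending order: H 0.9657, D 0.8225, B 0.2118.
Largest remainders: H, D receive the extra seats.
B receives 6.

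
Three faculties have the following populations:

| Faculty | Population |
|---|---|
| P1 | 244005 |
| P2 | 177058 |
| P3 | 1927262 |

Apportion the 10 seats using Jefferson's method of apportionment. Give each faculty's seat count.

Standard divisor 2348325/10 ≈ 234832.5; standard quotas: P1 1.039, P2 0.754, P3 8.207.
Rounding down gives 1, 0, 8 = 9 seats, so the divisor must be adjusted.
With modified divisor 203400: modified quotas P1 1.200, P2 0.870, P3 9.475.
Rounding down: P1 1, P2 0, P3 9 (total 10).

P1: 1, P2: 0, P3: 9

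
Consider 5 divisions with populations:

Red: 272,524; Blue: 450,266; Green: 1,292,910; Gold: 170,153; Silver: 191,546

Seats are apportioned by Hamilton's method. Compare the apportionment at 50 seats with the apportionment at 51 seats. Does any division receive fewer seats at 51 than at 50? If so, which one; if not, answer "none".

At 50 seats: Red 6, Blue 9, Green 27, Gold 4, Silver 4.
At 51 seats: Red 6, Blue 10, Green 28, Gold 3, Silver 4.
Gold drops from 4 to 3.

Gold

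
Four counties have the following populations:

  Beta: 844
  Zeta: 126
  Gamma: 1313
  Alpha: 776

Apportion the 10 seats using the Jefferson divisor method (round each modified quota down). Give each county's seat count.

Beta 3; Zeta 0; Gamma 5; Alpha 2

Standard divisor 3059/10 ≈ 305.9; standard quotas: Beta 2.759, Zeta 0.412, Gamma 4.292, Alpha 2.537.
Rounding down gives 2, 0, 4, 2 = 8 seats, so the divisor must be adjusted.
With modified divisor 261: modified quotas Beta 3.234, Zeta 0.483, Gamma 5.031, Alpha 2.973.
Rounding down: Beta 3, Zeta 0, Gamma 5, Alpha 2 (total 10).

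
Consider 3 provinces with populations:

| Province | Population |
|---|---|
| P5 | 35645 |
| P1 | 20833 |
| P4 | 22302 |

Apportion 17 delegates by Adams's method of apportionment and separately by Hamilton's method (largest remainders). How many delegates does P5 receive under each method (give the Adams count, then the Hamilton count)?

Adams: P5 7, P1 5, P4 5.
Hamilton: P5 8, P1 4, P4 5.
P5 gets 7 under Adams and 8 under Hamilton.

7 and 8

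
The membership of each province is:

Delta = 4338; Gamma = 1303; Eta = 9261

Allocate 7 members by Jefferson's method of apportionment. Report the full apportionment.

Standard divisor 14902/7 ≈ 2128.857; standard quotas: Delta 2.038, Gamma 0.612, Eta 4.350.
Rounding down gives 2, 0, 4 = 6 seats, so the divisor must be adjusted.
With modified divisor 1700: modified quotas Delta 2.552, Gamma 0.766, Eta 5.448.
Rounding down: Delta 2, Gamma 0, Eta 5 (total 7).

Delta: 2; Gamma: 0; Eta: 5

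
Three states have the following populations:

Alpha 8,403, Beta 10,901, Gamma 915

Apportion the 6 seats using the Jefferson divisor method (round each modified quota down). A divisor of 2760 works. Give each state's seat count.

Alpha 3, Beta 3, Gamma 0

With modified divisor 2760: modified quotas Alpha 3.045, Beta 3.950, Gamma 0.332.
Rounding down: Alpha 3, Beta 3, Gamma 0 (total 6).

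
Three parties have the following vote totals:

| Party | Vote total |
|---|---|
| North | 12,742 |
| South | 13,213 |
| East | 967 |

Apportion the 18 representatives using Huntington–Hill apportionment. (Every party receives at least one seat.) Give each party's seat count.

North: 8, South: 9, East: 1

With divisor 1529: modified quotas North 8.334, South 8.642, East 0.632.
Geometric-mean thresholds: North √(8·9)=8.485, South √(8·9)=8.485, East (min 1).
Each quota rounded against its threshold gives North 8, South 9, East 1 (total 18).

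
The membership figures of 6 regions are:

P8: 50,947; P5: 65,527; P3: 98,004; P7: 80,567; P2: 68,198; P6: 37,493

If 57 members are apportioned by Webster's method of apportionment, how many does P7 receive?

Standard divisor 400736/57 ≈ 7030.456; standard quotas: P8 7.247, P5 9.320, P3 13.940, P7 11.460, P2 9.700, P6 5.333.
Rounding to the nearest integer gives 7, 9, 14, 11, 10, 5 = 56 seats, so the divisor must be adjusted.
With modified divisor 6950: modified quotas P8 7.331, P5 9.428, P3 14.101, P7 11.592, P2 9.813, P6 5.395.
Rounding to the nearest integer: P8 7, P5 9, P3 14, P7 12, P2 10, P6 5 (total 57).
P7 receives 12.

12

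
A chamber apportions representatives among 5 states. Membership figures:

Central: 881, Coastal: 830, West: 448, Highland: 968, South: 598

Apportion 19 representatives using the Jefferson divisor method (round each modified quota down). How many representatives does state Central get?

Standard divisor 3725/19 ≈ 196.053; standard quotas: Central 4.494, Coastal 4.234, West 2.285, Highland 4.937, South 3.050.
Rounding down gives 4, 4, 2, 4, 3 = 17 seats, so the divisor must be adjusted.
With modified divisor 170: modified quotas Central 5.182, Coastal 4.882, West 2.635, Highland 5.694, South 3.518.
Rounding down: Central 5, Coastal 4, West 2, Highland 5, South 3 (total 19).
Central receives 5.

5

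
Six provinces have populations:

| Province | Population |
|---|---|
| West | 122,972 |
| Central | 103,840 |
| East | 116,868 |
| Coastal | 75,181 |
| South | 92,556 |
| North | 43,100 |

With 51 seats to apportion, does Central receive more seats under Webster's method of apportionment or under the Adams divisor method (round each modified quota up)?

Webster: West 11, Central 10, East 11, Coastal 7, South 8, North 4.
Adams: West 11, Central 9, East 11, Coastal 7, South 9, North 4.
Central gets 10 under Webster and 9 under Adams.

Webster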